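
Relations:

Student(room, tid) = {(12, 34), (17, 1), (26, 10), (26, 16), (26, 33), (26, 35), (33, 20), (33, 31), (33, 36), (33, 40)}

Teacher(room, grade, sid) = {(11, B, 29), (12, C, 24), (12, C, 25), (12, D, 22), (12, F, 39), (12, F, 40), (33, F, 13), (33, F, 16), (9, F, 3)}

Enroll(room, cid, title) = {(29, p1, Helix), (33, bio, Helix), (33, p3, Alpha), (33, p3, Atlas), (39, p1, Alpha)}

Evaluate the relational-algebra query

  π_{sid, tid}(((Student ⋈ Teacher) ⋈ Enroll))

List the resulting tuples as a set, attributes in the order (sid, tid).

{(13, 20), (13, 31), (13, 36), (13, 40), (16, 20), (16, 31), (16, 36), (16, 40)}

Natural join on room: {(12, 34, C, 24), (12, 34, C, 25), (12, 34, D, 22), (12, 34, F, 39), (12, 34, F, 40), (33, 20, F, 13), (33, 20, F, 16), (33, 31, F, 13), (33, 31, F, 16), (33, 36, F, 13), (33, 36, F, 16), (33, 40, F, 13), (33, 40, F, 16)}
Natural join on room: {(33, 20, F, 13, bio, Helix), (33, 20, F, 13, p3, Alpha), (33, 20, F, 13, p3, Atlas), (33, 20, F, 16, bio, Helix), (33, 20, F, 16, p3, Alpha), (33, 20, F, 16, p3, Atlas), (33, 31, F, 13, bio, Helix), (33, 31, F, 13, p3, Alpha), (33, 31, F, 13, p3, Atlas), (33, 31, F, 16, bio, Helix), (33, 31, F, 16, p3, Alpha), (33, 31, F, 16, p3, Atlas), (33, 36, F, 13, bio, Helix), (33, 36, F, 13, p3, Alpha), (33, 36, F, 13, p3, Atlas), (33, 36, F, 16, bio, Helix), (33, 36, F, 16, p3, Alpha), (33, 36, F, 16, p3, Atlas), (33, 40, F, 13, bio, Helix), (33, 40, F, 13, p3, Alpha), (33, 40, F, 13, p3, Atlas), (33, 40, F, 16, bio, Helix), (33, 40, F, 16, p3, Alpha), (33, 40, F, 16, p3, Atlas)}
π[sid, tid]: project onto (sid, tid) (16 duplicate(s) eliminated) → {(13, 20), (13, 31), (13, 36), (13, 40), (16, 20), (16, 31), (16, 36), (16, 40)}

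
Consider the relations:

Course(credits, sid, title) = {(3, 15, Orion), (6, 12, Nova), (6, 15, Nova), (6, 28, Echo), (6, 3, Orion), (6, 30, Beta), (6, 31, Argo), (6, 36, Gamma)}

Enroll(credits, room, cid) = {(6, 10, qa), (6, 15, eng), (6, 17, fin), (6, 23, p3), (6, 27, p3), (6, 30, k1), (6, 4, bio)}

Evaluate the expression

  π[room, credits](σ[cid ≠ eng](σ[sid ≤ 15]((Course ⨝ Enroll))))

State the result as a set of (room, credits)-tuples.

Joining Course and Enroll on credits yields {(6, 12, Nova, 10, qa), (6, 12, Nova, 15, eng), (6, 12, Nova, 17, fin), (6, 12, Nova, 23, p3), (6, 12, Nova, 27, p3), (6, 12, Nova, 30, k1), (6, 12, Nova, 4, bio), (6, 15, Nova, 10, qa), (6, 15, Nova, 15, eng), (6, 15, Nova, 17, fin), (6, 15, Nova, 23, p3), (6, 15, Nova, 27, p3), (6, 15, Nova, 30, k1), (6, 15, Nova, 4, bio), (6, 28, Echo, 10, qa), (6, 28, Echo, 15, eng), (6, 28, Echo, 17, fin), (6, 28, Echo, 23, p3), (6, 28, Echo, 27, p3), (6, 28, Echo, 30, k1), (6, 28, Echo, 4, bio), (6, 3, Orion, 10, qa), (6, 3, Orion, 15, eng), (6, 3, Orion, 17, fin), (6, 3, Orion, 23, p3), (6, 3, Orion, 27, p3), (6, 3, Orion, 30, k1), (6, 3, Orion, 4, bio), (6, 30, Beta, 10, qa), (6, 30, Beta, 15, eng), (6, 30, Beta, 17, fin), (6, 30, Beta, 23, p3), (6, 30, Beta, 27, p3), (6, 30, Beta, 30, k1), (6, 30, Beta, 4, bio), (6, 31, Argo, 10, qa), (6, 31, Argo, 15, eng), (6, 31, Argo, 17, fin), (6, 31, Argo, 23, p3), (6, 31, Argo, 27, p3), (6, 31, Argo, 30, k1), (6, 31, Argo, 4, bio), (6, 36, Gamma, 10, qa), (6, 36, Gamma, 15, eng), (6, 36, Gamma, 17, fin), (6, 36, Gamma, 23, p3), (6, 36, Gamma, 27, p3), (6, 36, Gamma, 30, k1), (6, 36, Gamma, 4, bio)}.
σ[sid ≤ 15]: keep tuples satisfying sid ≤ 15 → {(6, 12, Nova, 10, qa), (6, 12, Nova, 15, eng), (6, 12, Nova, 17, fin), (6, 12, Nova, 23, p3), (6, 12, Nova, 27, p3), (6, 12, Nova, 30, k1), (6, 12, Nova, 4, bio), (6, 15, Nova, 10, qa), (6, 15, Nova, 15, eng), (6, 15, Nova, 17, fin), (6, 15, Nova, 23, p3), (6, 15, Nova, 27, p3), (6, 15, Nova, 30, k1), (6, 15, Nova, 4, bio), (6, 3, Orion, 10, qa), (6, 3, Orion, 15, eng), (6, 3, Orion, 17, fin), (6, 3, Orion, 23, p3), (6, 3, Orion, 27, p3), (6, 3, Orion, 30, k1), (6, 3, Orion, 4, bio)}
σ[cid ≠ eng]: keep tuples satisfying cid ≠ eng → {(6, 12, Nova, 10, qa), (6, 12, Nova, 17, fin), (6, 12, Nova, 23, p3), (6, 12, Nova, 27, p3), (6, 12, Nova, 30, k1), (6, 12, Nova, 4, bio), (6, 15, Nova, 10, qa), (6, 15, Nova, 17, fin), (6, 15, Nova, 23, p3), (6, 15, Nova, 27, p3), (6, 15, Nova, 30, k1), (6, 15, Nova, 4, bio), (6, 3, Orion, 10, qa), (6, 3, Orion, 17, fin), (6, 3, Orion, 23, p3), (6, 3, Orion, 27, p3), (6, 3, Orion, 30, k1), (6, 3, Orion, 4, bio)}
π_{room, credits} gives {(10, 6), (17, 6), (23, 6), (27, 6), (30, 6), (4, 6)} (12 duplicate(s) eliminated).

{(10, 6), (17, 6), (23, 6), (27, 6), (30, 6), (4, 6)}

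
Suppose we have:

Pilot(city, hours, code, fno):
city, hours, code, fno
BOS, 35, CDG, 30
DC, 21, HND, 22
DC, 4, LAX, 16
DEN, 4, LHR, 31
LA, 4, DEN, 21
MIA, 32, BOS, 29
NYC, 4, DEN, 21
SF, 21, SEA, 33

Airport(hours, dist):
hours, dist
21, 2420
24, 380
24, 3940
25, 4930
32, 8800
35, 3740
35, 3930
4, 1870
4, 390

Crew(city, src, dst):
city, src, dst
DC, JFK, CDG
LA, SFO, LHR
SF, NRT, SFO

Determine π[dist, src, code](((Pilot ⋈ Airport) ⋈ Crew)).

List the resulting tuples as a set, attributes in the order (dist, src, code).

Natural join on hours: {(BOS, 35, CDG, 30, 3740), (BOS, 35, CDG, 30, 3930), (DC, 21, HND, 22, 2420), (DC, 4, LAX, 16, 1870), (DC, 4, LAX, 16, 390), (DEN, 4, LHR, 31, 1870), (DEN, 4, LHR, 31, 390), (LA, 4, DEN, 21, 1870), (LA, 4, DEN, 21, 390), (MIA, 32, BOS, 29, 8800), (NYC, 4, DEN, 21, 1870), (NYC, 4, DEN, 21, 390), (SF, 21, SEA, 33, 2420)}
Natural join on city: {(DC, 21, HND, 22, 2420, JFK, CDG), (DC, 4, LAX, 16, 1870, JFK, CDG), (DC, 4, LAX, 16, 390, JFK, CDG), (LA, 4, DEN, 21, 1870, SFO, LHR), (LA, 4, DEN, 21, 390, SFO, LHR), (SF, 21, SEA, 33, 2420, NRT, SFO)}
π_{dist, src, code} gives {(1870, JFK, LAX), (1870, SFO, DEN), (2420, JFK, HND), (2420, NRT, SEA), (390, JFK, LAX), (390, SFO, DEN)}.

{(1870, JFK, LAX), (1870, SFO, DEN), (2420, JFK, HND), (2420, NRT, SEA), (390, JFK, LAX), (390, SFO, DEN)}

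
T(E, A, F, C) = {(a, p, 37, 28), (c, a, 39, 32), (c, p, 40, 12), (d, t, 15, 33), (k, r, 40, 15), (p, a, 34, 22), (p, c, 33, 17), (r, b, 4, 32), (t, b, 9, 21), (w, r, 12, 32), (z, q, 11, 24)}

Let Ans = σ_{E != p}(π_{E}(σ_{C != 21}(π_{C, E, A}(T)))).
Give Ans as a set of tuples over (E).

Projecting to C, E, A: {(12, c, p), (15, k, r), (17, p, c), (21, t, b), (22, p, a), (24, z, q), (28, a, p), (32, c, a), (32, r, b), (32, w, r), (33, d, t)}
σ[C != 21]: keep tuples satisfying C != 21 → {(12, c, p), (15, k, r), (17, p, c), (22, p, a), (24, z, q), (28, a, p), (32, c, a), (32, r, b), (32, w, r), (33, d, t)}
Projecting to E (2 duplicate(s) eliminated): {a, c, d, k, p, r, w, z}
σ[E != p]: keep tuples satisfying E != p → {a, c, d, k, r, w, z}

{a, c, d, k, r, w, z}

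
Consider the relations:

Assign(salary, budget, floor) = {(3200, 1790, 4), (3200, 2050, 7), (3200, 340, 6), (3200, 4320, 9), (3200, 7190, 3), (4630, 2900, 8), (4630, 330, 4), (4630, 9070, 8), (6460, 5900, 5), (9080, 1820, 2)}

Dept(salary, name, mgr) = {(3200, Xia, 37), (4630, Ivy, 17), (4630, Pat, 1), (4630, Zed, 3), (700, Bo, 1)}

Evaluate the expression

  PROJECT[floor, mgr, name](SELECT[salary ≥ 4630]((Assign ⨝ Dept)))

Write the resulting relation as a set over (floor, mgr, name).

Natural join on salary: {(3200, 1790, 4, Xia, 37), (3200, 2050, 7, Xia, 37), (3200, 340, 6, Xia, 37), (3200, 4320, 9, Xia, 37), (3200, 7190, 3, Xia, 37), (4630, 2900, 8, Ivy, 17), (4630, 2900, 8, Pat, 1), (4630, 2900, 8, Zed, 3), (4630, 330, 4, Ivy, 17), (4630, 330, 4, Pat, 1), (4630, 330, 4, Zed, 3), (4630, 9070, 8, Ivy, 17), (4630, 9070, 8, Pat, 1), (4630, 9070, 8, Zed, 3)}
Selection salary ≥ 4630: {(4630, 2900, 8, Ivy, 17), (4630, 2900, 8, Pat, 1), (4630, 2900, 8, Zed, 3), (4630, 330, 4, Ivy, 17), (4630, 330, 4, Pat, 1), (4630, 330, 4, Zed, 3), (4630, 9070, 8, Ivy, 17), (4630, 9070, 8, Pat, 1), (4630, 9070, 8, Zed, 3)}
Projecting to floor, mgr, name (3 duplicate(s) eliminated): {(4, 1, Pat), (4, 17, Ivy), (4, 3, Zed), (8, 1, Pat), (8, 17, Ivy), (8, 3, Zed)}

{(4, 1, Pat), (4, 17, Ivy), (4, 3, Zed), (8, 1, Pat), (8, 17, Ivy), (8, 3, Zed)}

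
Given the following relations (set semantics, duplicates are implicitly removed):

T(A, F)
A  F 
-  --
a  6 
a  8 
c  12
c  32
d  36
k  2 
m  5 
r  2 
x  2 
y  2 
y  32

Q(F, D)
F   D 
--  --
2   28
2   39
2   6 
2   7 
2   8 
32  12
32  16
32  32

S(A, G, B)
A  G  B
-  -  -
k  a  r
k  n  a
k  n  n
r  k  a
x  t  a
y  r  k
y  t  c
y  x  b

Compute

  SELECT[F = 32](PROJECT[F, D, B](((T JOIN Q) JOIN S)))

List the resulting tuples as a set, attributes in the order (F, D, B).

T ⋈ Q (natural join on F): {(c, 32, 12), (c, 32, 16), (c, 32, 32), (k, 2, 28), (k, 2, 39), (k, 2, 6), (k, 2, 7), (k, 2, 8), (r, 2, 28), (r, 2, 39), (r, 2, 6), (r, 2, 7), (r, 2, 8), (x, 2, 28), (x, 2, 39), (x, 2, 6), (x, 2, 7), (x, 2, 8), (y, 2, 28), (y, 2, 39), (y, 2, 6), (y, 2, 7), (y, 2, 8), (y, 32, 12), (y, 32, 16), (y, 32, 32)}
(T JOIN Q) ⋈ S (natural join on A): {(k, 2, 28, a, r), (k, 2, 28, n, a), (k, 2, 28, n, n), (k, 2, 39, a, r), (k, 2, 39, n, a), (k, 2, 39, n, n), (k, 2, 6, a, r), (k, 2, 6, n, a), (k, 2, 6, n, n), (k, 2, 7, a, r), (k, 2, 7, n, a), (k, 2, 7, n, n), (k, 2, 8, a, r), (k, 2, 8, n, a), (k, 2, 8, n, n), (r, 2, 28, k, a), (r, 2, 39, k, a), (r, 2, 6, k, a), (r, 2, 7, k, a), (r, 2, 8, k, a), (x, 2, 28, t, a), (x, 2, 39, t, a), (x, 2, 6, t, a), (x, 2, 7, t, a), (x, 2, 8, t, a), (y, 2, 28, r, k), (y, 2, 28, t, c), (y, 2, 28, x, b), (y, 2, 39, r, k), (y, 2, 39, t, c), (y, 2, 39, x, b), (y, 2, 6, r, k), (y, 2, 6, t, c), (y, 2, 6, x, b), (y, 2, 7, r, k), (y, 2, 7, t, c), (y, 2, 7, x, b), (y, 2, 8, r, k), (y, 2, 8, t, c), (y, 2, 8, x, b), (y, 32, 12, r, k), (y, 32, 12, t, c), (y, 32, 12, x, b), (y, 32, 16, r, k), (y, 32, 16, t, c), (y, 32, 16, x, b), (y, 32, 32, r, k), (y, 32, 32, t, c), (y, 32, 32, x, b)}
π[F, D, B]: project onto (F, D, B) (10 duplicate(s) eliminated) → {(2, 28, a), (2, 28, b), (2, 28, c), (2, 28, k), (2, 28, n), (2, 28, r), (2, 39, a), (2, 39, b), (2, 39, c), (2, 39, k), (2, 39, n), (2, 39, r), (2, 6, a), (2, 6, b), (2, 6, c), (2, 6, k), (2, 6, n), (2, 6, r), (2, 7, a), (2, 7, b), (2, 7, c), (2, 7, k), (2, 7, n), (2, 7, r), (2, 8, a), (2, 8, b), (2, 8, c), (2, 8, k), (2, 8, n), (2, 8, r), (32, 12, b), (32, 12, c), (32, 12, k), (32, 16, b), (32, 16, c), (32, 16, k), (32, 32, b), (32, 32, c), (32, 32, k)}
Apply σ_{F = 32}; surviving tuples: {(32, 12, b), (32, 12, c), (32, 12, k), (32, 16, b), (32, 16, c), (32, 16, k), (32, 32, b), (32, 32, c), (32, 32, k)}

{(32, 12, b), (32, 12, c), (32, 12, k), (32, 16, b), (32, 16, c), (32, 16, k), (32, 32, b), (32, 32, c), (32, 32, k)}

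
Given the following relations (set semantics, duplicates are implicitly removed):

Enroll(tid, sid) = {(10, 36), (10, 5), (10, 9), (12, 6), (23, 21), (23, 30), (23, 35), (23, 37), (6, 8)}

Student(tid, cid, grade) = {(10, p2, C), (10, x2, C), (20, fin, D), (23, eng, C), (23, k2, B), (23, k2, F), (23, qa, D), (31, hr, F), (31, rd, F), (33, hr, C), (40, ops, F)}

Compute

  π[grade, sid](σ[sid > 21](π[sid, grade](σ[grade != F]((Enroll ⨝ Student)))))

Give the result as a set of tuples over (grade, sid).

Enroll ⋈ Student (natural join on tid): {(10, 36, p2, C), (10, 36, x2, C), (10, 5, p2, C), (10, 5, x2, C), (10, 9, p2, C), (10, 9, x2, C), (23, 21, eng, C), (23, 21, k2, B), (23, 21, k2, F), (23, 21, qa, D), (23, 30, eng, C), (23, 30, k2, B), (23, 30, k2, F), (23, 30, qa, D), (23, 35, eng, C), (23, 35, k2, B), (23, 35, k2, F), (23, 35, qa, D), (23, 37, eng, C), (23, 37, k2, B), (23, 37, k2, F), (23, 37, qa, D)}
σ[grade != F]: keep tuples satisfying grade != F → {(10, 36, p2, C), (10, 36, x2, C), (10, 5, p2, C), (10, 5, x2, C), (10, 9, p2, C), (10, 9, x2, C), (23, 21, eng, C), (23, 21, k2, B), (23, 21, qa, D), (23, 30, eng, C), (23, 30, k2, B), (23, 30, qa, D), (23, 35, eng, C), (23, 35, k2, B), (23, 35, qa, D), (23, 37, eng, C), (23, 37, k2, B), (23, 37, qa, D)}
π[sid, grade]: project onto (sid, grade) (3 duplicate(s) eliminated) → {(21, B), (21, C), (21, D), (30, B), (30, C), (30, D), (35, B), (35, C), (35, D), (36, C), (37, B), (37, C), (37, D), (5, C), (9, C)}
σ[sid > 21]: keep tuples satisfying sid > 21 → {(30, B), (30, C), (30, D), (35, B), (35, C), (35, D), (36, C), (37, B), (37, C), (37, D)}
π[grade, sid]: project onto (grade, sid) → {(B, 30), (B, 35), (B, 37), (C, 30), (C, 35), (C, 36), (C, 37), (D, 30), (D, 35), (D, 37)}

{(B, 30), (B, 35), (B, 37), (C, 30), (C, 35), (C, 36), (C, 37), (D, 30), (D, 35), (D, 37)}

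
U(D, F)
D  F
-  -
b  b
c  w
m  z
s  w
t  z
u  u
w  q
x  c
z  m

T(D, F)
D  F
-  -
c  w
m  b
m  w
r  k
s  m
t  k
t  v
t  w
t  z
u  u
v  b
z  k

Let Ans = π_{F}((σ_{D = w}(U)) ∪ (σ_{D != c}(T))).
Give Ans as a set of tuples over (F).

{b, k, m, q, u, v, w, z}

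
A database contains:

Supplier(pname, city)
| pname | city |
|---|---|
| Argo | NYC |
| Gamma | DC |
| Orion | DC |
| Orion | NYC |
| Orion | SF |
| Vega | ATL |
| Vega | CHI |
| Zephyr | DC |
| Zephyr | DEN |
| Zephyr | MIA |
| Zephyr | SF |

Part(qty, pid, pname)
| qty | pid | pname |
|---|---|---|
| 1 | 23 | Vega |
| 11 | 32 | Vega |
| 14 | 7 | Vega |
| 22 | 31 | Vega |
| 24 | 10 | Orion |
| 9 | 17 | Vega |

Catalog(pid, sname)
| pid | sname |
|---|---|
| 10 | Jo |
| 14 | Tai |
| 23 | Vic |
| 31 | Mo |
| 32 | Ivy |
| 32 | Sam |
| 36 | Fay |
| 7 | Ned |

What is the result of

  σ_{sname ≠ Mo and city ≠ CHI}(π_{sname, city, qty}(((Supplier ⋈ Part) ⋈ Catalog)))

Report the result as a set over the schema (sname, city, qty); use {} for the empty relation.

{(Ivy, ATL, 11), (Jo, DC, 24), (Jo, NYC, 24), (Jo, SF, 24), (Ned, ATL, 14), (Sam, ATL, 11), (Vic, ATL, 1)}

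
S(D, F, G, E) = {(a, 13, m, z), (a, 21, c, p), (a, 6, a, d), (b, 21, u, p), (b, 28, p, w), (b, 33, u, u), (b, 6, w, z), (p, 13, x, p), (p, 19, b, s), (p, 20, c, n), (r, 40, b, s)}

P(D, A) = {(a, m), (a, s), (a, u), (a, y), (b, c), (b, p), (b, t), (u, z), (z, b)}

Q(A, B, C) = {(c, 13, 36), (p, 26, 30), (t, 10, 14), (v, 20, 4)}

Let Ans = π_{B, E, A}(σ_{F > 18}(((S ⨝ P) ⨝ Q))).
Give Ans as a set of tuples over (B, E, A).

S ⋈ P (natural join on D): {(a, 13, m, z, m), (a, 13, m, z, s), (a, 13, m, z, u), (a, 13, m, z, y), (a, 21, c, p, m), (a, 21, c, p, s), (a, 21, c, p, u), (a, 21, c, p, y), (a, 6, a, d, m), (a, 6, a, d, s), (a, 6, a, d, u), (a, 6, a, d, y), (b, 21, u, p, c), (b, 21, u, p, p), (b, 21, u, p, t), (b, 28, p, w, c), (b, 28, p, w, p), (b, 28, p, w, t), (b, 33, u, u, c), (b, 33, u, u, p), (b, 33, u, u, t), (b, 6, w, z, c), (b, 6, w, z, p), (b, 6, w, z, t)}
(S ⨝ P) ⋈ Q (natural join on A): {(b, 21, u, p, c, 13, 36), (b, 21, u, p, p, 26, 30), (b, 21, u, p, t, 10, 14), (b, 28, p, w, c, 13, 36), (b, 28, p, w, p, 26, 30), (b, 28, p, w, t, 10, 14), (b, 33, u, u, c, 13, 36), (b, 33, u, u, p, 26, 30), (b, 33, u, u, t, 10, 14), (b, 6, w, z, c, 13, 36), (b, 6, w, z, p, 26, 30), (b, 6, w, z, t, 10, 14)}
Selection F > 18: {(b, 21, u, p, c, 13, 36), (b, 21, u, p, p, 26, 30), (b, 21, u, p, t, 10, 14), (b, 28, p, w, c, 13, 36), (b, 28, p, w, p, 26, 30), (b, 28, p, w, t, 10, 14), (b, 33, u, u, c, 13, 36), (b, 33, u, u, p, 26, 30), (b, 33, u, u, t, 10, 14)}
π_{B, E, A} gives {(10, p, t), (10, u, t), (10, w, t), (13, p, c), (13, u, c), (13, w, c), (26, p, p), (26, u, p), (26, w, p)}.

{(10, p, t), (10, u, t), (10, w, t), (13, p, c), (13, u, c), (13, w, c), (26, p, p), (26, u, p), (26, w, p)}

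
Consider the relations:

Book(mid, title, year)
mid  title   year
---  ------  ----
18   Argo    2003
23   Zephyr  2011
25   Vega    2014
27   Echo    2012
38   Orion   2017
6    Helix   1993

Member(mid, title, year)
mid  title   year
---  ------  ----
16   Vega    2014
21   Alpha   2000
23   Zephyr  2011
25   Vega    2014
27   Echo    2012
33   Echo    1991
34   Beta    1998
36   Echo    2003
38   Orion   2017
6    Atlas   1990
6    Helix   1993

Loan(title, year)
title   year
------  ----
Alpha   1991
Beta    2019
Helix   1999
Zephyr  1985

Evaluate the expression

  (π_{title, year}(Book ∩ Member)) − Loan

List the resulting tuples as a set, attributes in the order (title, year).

{(Echo, 2012), (Helix, 1993), (Orion, 2017), (Vega, 2014), (Zephyr, 2011)}

Set intersection of the two operands is {(23, Zephyr, 2011), (25, Vega, 2014), (27, Echo, 2012), (38, Orion, 2017), (6, Helix, 1993)}.
Keep only column(s) title, year: {(Echo, 2012), (Helix, 1993), (Orion, 2017), (Vega, 2014), (Zephyr, 2011)}
Set difference of the two operands is {(Echo, 2012), (Helix, 1993), (Orion, 2017), (Vega, 2014), (Zephyr, 2011)}.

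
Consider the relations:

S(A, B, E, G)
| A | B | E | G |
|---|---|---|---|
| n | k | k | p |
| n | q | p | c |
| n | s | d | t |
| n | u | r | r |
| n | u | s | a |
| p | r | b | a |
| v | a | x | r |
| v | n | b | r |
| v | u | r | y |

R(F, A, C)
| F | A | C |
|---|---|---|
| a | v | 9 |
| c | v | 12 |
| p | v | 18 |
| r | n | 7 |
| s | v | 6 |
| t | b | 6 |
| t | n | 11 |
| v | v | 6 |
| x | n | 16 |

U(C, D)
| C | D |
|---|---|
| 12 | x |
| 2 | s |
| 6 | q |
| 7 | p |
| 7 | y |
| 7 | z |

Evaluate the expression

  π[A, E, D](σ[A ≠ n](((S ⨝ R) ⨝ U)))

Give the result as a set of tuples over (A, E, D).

Joining S and R on A yields {(n, k, k, p, r, 7), (n, k, k, p, t, 11), (n, k, k, p, x, 16), (n, q, p, c, r, 7), (n, q, p, c, t, 11), (n, q, p, c, x, 16), (n, s, d, t, r, 7), (n, s, d, t, t, 11), (n, s, d, t, x, 16), (n, u, r, r, r, 7), (n, u, r, r, t, 11), (n, u, r, r, x, 16), (n, u, s, a, r, 7), (n, u, s, a, t, 11), (n, u, s, a, x, 16), (v, a, x, r, a, 9), (v, a, x, r, c, 12), (v, a, x, r, p, 18), (v, a, x, r, s, 6), (v, a, x, r, v, 6), (v, n, b, r, a, 9), (v, n, b, r, c, 12), (v, n, b, r, p, 18), (v, n, b, r, s, 6), (v, n, b, r, v, 6), (v, u, r, y, a, 9), (v, u, r, y, c, 12), (v, u, r, y, p, 18), (v, u, r, y, s, 6), (v, u, r, y, v, 6)}.
Joining (S ⨝ R) and U on C yields {(n, k, k, p, r, 7, p), (n, k, k, p, r, 7, y), (n, k, k, p, r, 7, z), (n, q, p, c, r, 7, p), (n, q, p, c, r, 7, y), (n, q, p, c, r, 7, z), (n, s, d, t, r, 7, p), (n, s, d, t, r, 7, y), (n, s, d, t, r, 7, z), (n, u, r, r, r, 7, p), (n, u, r, r, r, 7, y), (n, u, r, r, r, 7, z), (n, u, s, a, r, 7, p), (n, u, s, a, r, 7, y), (n, u, s, a, r, 7, z), (v, a, x, r, c, 12, x), (v, a, x, r, s, 6, q), (v, a, x, r, v, 6, q), (v, n, b, r, c, 12, x), (v, n, b, r, s, 6, q), (v, n, b, r, v, 6, q), (v, u, r, y, c, 12, x), (v, u, r, y, s, 6, q), (v, u, r, y, v, 6, q)}.
σ[A ≠ n]: keep tuples satisfying A ≠ n → {(v, a, x, r, c, 12, x), (v, a, x, r, s, 6, q), (v, a, x, r, v, 6, q), (v, n, b, r, c, 12, x), (v, n, b, r, s, 6, q), (v, n, b, r, v, 6, q), (v, u, r, y, c, 12, x), (v, u, r, y, s, 6, q), (v, u, r, y, v, 6, q)}
π_{A, E, D} gives {(v, b, q), (v, b, x), (v, r, q), (v, r, x), (v, x, q), (v, x, x)} (3 duplicate(s) eliminated).

{(v, b, q), (v, b, x), (v, r, q), (v, r, x), (v, x, q), (v, x, x)}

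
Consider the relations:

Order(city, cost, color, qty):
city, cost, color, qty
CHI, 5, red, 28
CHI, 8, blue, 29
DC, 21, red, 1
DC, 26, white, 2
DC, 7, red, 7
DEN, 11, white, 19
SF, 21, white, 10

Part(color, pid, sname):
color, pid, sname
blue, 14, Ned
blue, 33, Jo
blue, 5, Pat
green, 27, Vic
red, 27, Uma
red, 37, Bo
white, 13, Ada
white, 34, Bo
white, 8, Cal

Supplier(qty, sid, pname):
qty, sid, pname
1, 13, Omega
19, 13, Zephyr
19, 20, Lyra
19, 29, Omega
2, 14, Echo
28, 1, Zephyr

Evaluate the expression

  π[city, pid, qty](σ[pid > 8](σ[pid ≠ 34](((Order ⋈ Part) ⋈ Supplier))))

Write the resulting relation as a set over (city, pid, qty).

Natural join on color: {(CHI, 5, red, 28, 27, Uma), (CHI, 5, red, 28, 37, Bo), (CHI, 8, blue, 29, 14, Ned), (CHI, 8, blue, 29, 33, Jo), (CHI, 8, blue, 29, 5, Pat), (DC, 21, red, 1, 27, Uma), (DC, 21, red, 1, 37, Bo), (DC, 26, white, 2, 13, Ada), (DC, 26, white, 2, 34, Bo), (DC, 26, white, 2, 8, Cal), (DC, 7, red, 7, 27, Uma), (DC, 7, red, 7, 37, Bo), (DEN, 11, white, 19, 13, Ada), (DEN, 11, white, 19, 34, Bo), (DEN, 11, white, 19, 8, Cal), (SF, 21, white, 10, 13, Ada), (SF, 21, white, 10, 34, Bo), (SF, 21, white, 10, 8, Cal)}
Natural join on qty: {(CHI, 5, red, 28, 27, Uma, 1, Zephyr), (CHI, 5, red, 28, 37, Bo, 1, Zephyr), (DC, 21, red, 1, 27, Uma, 13, Omega), (DC, 21, red, 1, 37, Bo, 13, Omega), (DC, 26, white, 2, 13, Ada, 14, Echo), (DC, 26, white, 2, 34, Bo, 14, Echo), (DC, 26, white, 2, 8, Cal, 14, Echo), (DEN, 11, white, 19, 13, Ada, 13, Zephyr), (DEN, 11, white, 19, 13, Ada, 20, Lyra), (DEN, 11, white, 19, 13, Ada, 29, Omega), (DEN, 11, white, 19, 34, Bo, 13, Zephyr), (DEN, 11, white, 19, 34, Bo, 20, Lyra), (DEN, 11, white, 19, 34, Bo, 29, Omega), (DEN, 11, white, 19, 8, Cal, 13, Zephyr), (DEN, 11, white, 19, 8, Cal, 20, Lyra), (DEN, 11, white, 19, 8, Cal, 29, Omega)}
σ[pid ≠ 34]: keep tuples satisfying pid ≠ 34 → {(CHI, 5, red, 28, 27, Uma, 1, Zephyr), (CHI, 5, red, 28, 37, Bo, 1, Zephyr), (DC, 21, red, 1, 27, Uma, 13, Omega), (DC, 21, red, 1, 37, Bo, 13, Omega), (DC, 26, white, 2, 13, Ada, 14, Echo), (DC, 26, white, 2, 8, Cal, 14, Echo), (DEN, 11, white, 19, 13, Ada, 13, Zephyr), (DEN, 11, white, 19, 13, Ada, 20, Lyra), (DEN, 11, white, 19, 13, Ada, 29, Omega), (DEN, 11, white, 19, 8, Cal, 13, Zephyr), (DEN, 11, white, 19, 8, Cal, 20, Lyra), (DEN, 11, white, 19, 8, Cal, 29, Omega)}
σ[pid > 8]: keep tuples satisfying pid > 8 → {(CHI, 5, red, 28, 27, Uma, 1, Zephyr), (CHI, 5, red, 28, 37, Bo, 1, Zephyr), (DC, 21, red, 1, 27, Uma, 13, Omega), (DC, 21, red, 1, 37, Bo, 13, Omega), (DC, 26, white, 2, 13, Ada, 14, Echo), (DEN, 11, white, 19, 13, Ada, 13, Zephyr), (DEN, 11, white, 19, 13, Ada, 20, Lyra), (DEN, 11, white, 19, 13, Ada, 29, Omega)}
π[city, pid, qty]: project onto (city, pid, qty) (2 duplicate(s) eliminated) → {(CHI, 27, 28), (CHI, 37, 28), (DC, 13, 2), (DC, 27, 1), (DC, 37, 1), (DEN, 13, 19)}

{(CHI, 27, 28), (CHI, 37, 28), (DC, 13, 2), (DC, 27, 1), (DC, 37, 1), (DEN, 13, 19)}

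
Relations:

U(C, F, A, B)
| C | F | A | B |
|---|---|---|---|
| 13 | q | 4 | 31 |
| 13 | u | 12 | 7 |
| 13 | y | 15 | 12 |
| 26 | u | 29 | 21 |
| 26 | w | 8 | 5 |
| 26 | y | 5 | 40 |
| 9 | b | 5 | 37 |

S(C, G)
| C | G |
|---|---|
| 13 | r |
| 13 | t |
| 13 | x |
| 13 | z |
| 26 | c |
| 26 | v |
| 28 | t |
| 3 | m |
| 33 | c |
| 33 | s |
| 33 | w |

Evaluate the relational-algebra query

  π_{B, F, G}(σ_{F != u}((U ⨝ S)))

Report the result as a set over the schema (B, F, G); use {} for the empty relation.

Joining U and S on C yields {(13, q, 4, 31, r), (13, q, 4, 31, t), (13, q, 4, 31, x), (13, q, 4, 31, z), (13, u, 12, 7, r), (13, u, 12, 7, t), (13, u, 12, 7, x), (13, u, 12, 7, z), (13, y, 15, 12, r), (13, y, 15, 12, t), (13, y, 15, 12, x), (13, y, 15, 12, z), (26, u, 29, 21, c), (26, u, 29, 21, v), (26, w, 8, 5, c), (26, w, 8, 5, v), (26, y, 5, 40, c), (26, y, 5, 40, v)}.
Selection F != u: {(13, q, 4, 31, r), (13, q, 4, 31, t), (13, q, 4, 31, x), (13, q, 4, 31, z), (13, y, 15, 12, r), (13, y, 15, 12, t), (13, y, 15, 12, x), (13, y, 15, 12, z), (26, w, 8, 5, c), (26, w, 8, 5, v), (26, y, 5, 40, c), (26, y, 5, 40, v)}
π_{B, F, G} gives {(12, y, r), (12, y, t), (12, y, x), (12, y, z), (31, q, r), (31, q, t), (31, q, x), (31, q, z), (40, y, c), (40, y, v), (5, w, c), (5, w, v)}.

{(12, y, r), (12, y, t), (12, y, x), (12, y, z), (31, q, r), (31, q, t), (31, q, x), (31, q, z), (40, y, c), (40, y, v), (5, w, c), (5, w, v)}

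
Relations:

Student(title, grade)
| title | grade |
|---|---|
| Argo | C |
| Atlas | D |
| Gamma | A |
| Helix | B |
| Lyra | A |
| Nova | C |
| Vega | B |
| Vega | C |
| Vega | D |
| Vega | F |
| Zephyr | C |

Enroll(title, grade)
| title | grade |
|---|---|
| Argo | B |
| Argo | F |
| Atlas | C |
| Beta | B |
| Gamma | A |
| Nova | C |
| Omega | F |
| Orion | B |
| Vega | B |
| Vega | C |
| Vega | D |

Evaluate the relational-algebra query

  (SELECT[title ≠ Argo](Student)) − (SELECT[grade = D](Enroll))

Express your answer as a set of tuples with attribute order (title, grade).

{(Atlas, D), (Gamma, A), (Helix, B), (Lyra, A), (Nova, C), (Vega, B), (Vega, C), (Vega, F), (Zephyr, C)}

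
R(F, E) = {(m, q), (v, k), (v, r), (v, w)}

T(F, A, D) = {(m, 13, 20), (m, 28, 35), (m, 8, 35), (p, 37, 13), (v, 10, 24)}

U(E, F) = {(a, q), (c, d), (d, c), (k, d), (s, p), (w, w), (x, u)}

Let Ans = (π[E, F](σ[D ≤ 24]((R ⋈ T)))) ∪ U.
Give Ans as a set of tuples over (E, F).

{(a, q), (c, d), (d, c), (k, d), (k, v), (q, m), (r, v), (s, p), (w, v), (w, w), (x, u)}

Natural join on F: {(m, q, 13, 20), (m, q, 28, 35), (m, q, 8, 35), (v, k, 10, 24), (v, r, 10, 24), (v, w, 10, 24)}
σ[D ≤ 24]: keep tuples satisfying D ≤ 24 → {(m, q, 13, 20), (v, k, 10, 24), (v, r, 10, 24), (v, w, 10, 24)}
Projecting to E, F: {(k, v), (q, m), (r, v), (w, v)}
Union: {(k, v), (q, m), (r, v), (w, v)} with {(a, q), (c, d), (d, c), (k, d), (s, p), (w, w), (x, u)} → {(a, q), (c, d), (d, c), (k, d), (k, v), (q, m), (r, v), (s, p), (w, v), (w, w), (x, u)}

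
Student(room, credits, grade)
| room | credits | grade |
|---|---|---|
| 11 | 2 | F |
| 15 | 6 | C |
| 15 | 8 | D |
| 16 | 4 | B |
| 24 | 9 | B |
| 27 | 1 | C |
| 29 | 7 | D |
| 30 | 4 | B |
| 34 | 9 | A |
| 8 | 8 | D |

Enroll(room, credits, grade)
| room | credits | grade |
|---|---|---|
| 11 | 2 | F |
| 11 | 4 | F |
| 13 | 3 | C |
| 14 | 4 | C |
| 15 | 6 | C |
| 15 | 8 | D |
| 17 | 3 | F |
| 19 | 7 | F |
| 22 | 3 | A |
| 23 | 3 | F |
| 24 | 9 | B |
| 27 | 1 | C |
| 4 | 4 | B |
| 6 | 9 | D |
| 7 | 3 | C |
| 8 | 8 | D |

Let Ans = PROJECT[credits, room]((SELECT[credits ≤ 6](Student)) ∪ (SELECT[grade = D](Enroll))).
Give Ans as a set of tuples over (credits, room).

{(1, 27), (2, 11), (4, 16), (4, 30), (6, 15), (8, 15), (8, 8), (9, 6)}

Selection credits ≤ 6: {(11, 2, F), (15, 6, C), (16, 4, B), (27, 1, C), (30, 4, B)}
Selection grade = D: {(15, 8, D), (6, 9, D), (8, 8, D)}
Union: {(11, 2, F), (15, 6, C), (16, 4, B), (27, 1, C), (30, 4, B)} with {(15, 8, D), (6, 9, D), (8, 8, D)} → {(11, 2, F), (15, 6, C), (15, 8, D), (16, 4, B), (27, 1, C), (30, 4, B), (6, 9, D), (8, 8, D)}
π_{credits, room} gives {(1, 27), (2, 11), (4, 16), (4, 30), (6, 15), (8, 15), (8, 8), (9, 6)}.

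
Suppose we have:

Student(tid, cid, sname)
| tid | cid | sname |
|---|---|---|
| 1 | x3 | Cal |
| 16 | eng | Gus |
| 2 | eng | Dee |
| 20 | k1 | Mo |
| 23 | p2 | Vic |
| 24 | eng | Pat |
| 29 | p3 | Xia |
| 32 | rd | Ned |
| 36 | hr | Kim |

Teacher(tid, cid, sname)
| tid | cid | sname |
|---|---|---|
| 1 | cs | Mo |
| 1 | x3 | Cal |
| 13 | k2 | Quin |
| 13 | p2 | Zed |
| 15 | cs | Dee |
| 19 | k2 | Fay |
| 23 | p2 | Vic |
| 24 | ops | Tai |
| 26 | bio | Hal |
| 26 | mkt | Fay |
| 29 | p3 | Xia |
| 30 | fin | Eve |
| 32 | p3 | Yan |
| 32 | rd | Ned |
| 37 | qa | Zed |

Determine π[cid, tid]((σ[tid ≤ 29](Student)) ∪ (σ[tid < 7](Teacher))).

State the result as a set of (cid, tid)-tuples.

{(cs, 1), (eng, 16), (eng, 2), (eng, 24), (k1, 20), (p2, 23), (p3, 29), (x3, 1)}

Filtering on tid ≤ 29 leaves {(1, x3, Cal), (16, eng, Gus), (2, eng, Dee), (20, k1, Mo), (23, p2, Vic), (24, eng, Pat), (29, p3, Xia)}.
Filtering on tid < 7 leaves {(1, cs, Mo), (1, x3, Cal)}.
Set union of the two operands is {(1, cs, Mo), (1, x3, Cal), (16, eng, Gus), (2, eng, Dee), (20, k1, Mo), (23, p2, Vic), (24, eng, Pat), (29, p3, Xia)}.
Projecting to cid, tid: {(cs, 1), (eng, 16), (eng, 2), (eng, 24), (k1, 20), (p2, 23), (p3, 29), (x3, 1)}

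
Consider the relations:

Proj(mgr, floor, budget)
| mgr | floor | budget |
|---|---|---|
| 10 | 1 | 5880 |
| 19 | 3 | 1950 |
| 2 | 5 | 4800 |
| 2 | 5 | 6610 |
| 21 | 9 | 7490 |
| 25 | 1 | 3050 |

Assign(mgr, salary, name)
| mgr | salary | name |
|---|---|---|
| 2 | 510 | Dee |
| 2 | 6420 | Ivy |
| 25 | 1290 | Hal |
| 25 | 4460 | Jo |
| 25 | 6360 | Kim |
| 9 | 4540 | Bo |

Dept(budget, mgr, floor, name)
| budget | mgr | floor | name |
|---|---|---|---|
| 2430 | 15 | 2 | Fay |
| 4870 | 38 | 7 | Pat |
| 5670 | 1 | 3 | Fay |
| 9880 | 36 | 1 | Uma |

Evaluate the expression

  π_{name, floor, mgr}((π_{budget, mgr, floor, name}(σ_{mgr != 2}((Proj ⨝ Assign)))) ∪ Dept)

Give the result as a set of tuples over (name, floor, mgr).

{(Fay, 2, 15), (Fay, 3, 1), (Hal, 1, 25), (Jo, 1, 25), (Kim, 1, 25), (Pat, 7, 38), (Uma, 1, 36)}

Proj ⋈ Assign (natural join on mgr): {(2, 5, 4800, 510, Dee), (2, 5, 4800, 6420, Ivy), (2, 5, 6610, 510, Dee), (2, 5, 6610, 6420, Ivy), (25, 1, 3050, 1290, Hal), (25, 1, 3050, 4460, Jo), (25, 1, 3050, 6360, Kim)}
σ[mgr != 2]: keep tuples satisfying mgr != 2 → {(25, 1, 3050, 1290, Hal), (25, 1, 3050, 4460, Jo), (25, 1, 3050, 6360, Kim)}
Keep only column(s) budget, mgr, floor, name: {(3050, 25, 1, Hal), (3050, 25, 1, Jo), (3050, 25, 1, Kim)}
Union: {(3050, 25, 1, Hal), (3050, 25, 1, Jo), (3050, 25, 1, Kim)} with {(2430, 15, 2, Fay), (4870, 38, 7, Pat), (5670, 1, 3, Fay), (9880, 36, 1, Uma)} → {(2430, 15, 2, Fay), (3050, 25, 1, Hal), (3050, 25, 1, Jo), (3050, 25, 1, Kim), (4870, 38, 7, Pat), (5670, 1, 3, Fay), (9880, 36, 1, Uma)}
Keep only column(s) name, floor, mgr: {(Fay, 2, 15), (Fay, 3, 1), (Hal, 1, 25), (Jo, 1, 25), (Kim, 1, 25), (Pat, 7, 38), (Uma, 1, 36)}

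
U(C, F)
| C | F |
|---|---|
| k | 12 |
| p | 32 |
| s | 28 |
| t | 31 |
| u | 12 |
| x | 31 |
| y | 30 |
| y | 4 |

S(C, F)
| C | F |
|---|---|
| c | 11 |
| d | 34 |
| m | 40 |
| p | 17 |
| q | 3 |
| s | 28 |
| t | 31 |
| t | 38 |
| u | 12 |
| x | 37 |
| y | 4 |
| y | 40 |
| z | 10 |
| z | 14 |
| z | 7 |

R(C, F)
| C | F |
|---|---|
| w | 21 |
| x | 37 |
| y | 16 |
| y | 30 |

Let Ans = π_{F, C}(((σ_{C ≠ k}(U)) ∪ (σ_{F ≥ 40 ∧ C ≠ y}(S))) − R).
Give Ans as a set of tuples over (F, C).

{(12, u), (28, s), (31, t), (31, x), (32, p), (4, y), (40, m)}

σ[C ≠ k]: keep tuples satisfying C ≠ k → {(p, 32), (s, 28), (t, 31), (u, 12), (x, 31), (y, 30), (y, 4)}
σ[F ≥ 40 ∧ C ≠ y]: keep tuples satisfying F ≥ 40 ∧ C ≠ y → {(m, 40)}
Union: {(p, 32), (s, 28), (t, 31), (u, 12), (x, 31), (y, 30), (y, 4)} with {(m, 40)} → {(m, 40), (p, 32), (s, 28), (t, 31), (u, 12), (x, 31), (y, 30), (y, 4)}
Difference: {(m, 40), (p, 32), (s, 28), (t, 31), (u, 12), (x, 31), (y, 30), (y, 4)} with {(w, 21), (x, 37), (y, 16), (y, 30)} → {(m, 40), (p, 32), (s, 28), (t, 31), (u, 12), (x, 31), (y, 4)}
π[F, C]: project onto (F, C) → {(12, u), (28, s), (31, t), (31, x), (32, p), (4, y), (40, m)}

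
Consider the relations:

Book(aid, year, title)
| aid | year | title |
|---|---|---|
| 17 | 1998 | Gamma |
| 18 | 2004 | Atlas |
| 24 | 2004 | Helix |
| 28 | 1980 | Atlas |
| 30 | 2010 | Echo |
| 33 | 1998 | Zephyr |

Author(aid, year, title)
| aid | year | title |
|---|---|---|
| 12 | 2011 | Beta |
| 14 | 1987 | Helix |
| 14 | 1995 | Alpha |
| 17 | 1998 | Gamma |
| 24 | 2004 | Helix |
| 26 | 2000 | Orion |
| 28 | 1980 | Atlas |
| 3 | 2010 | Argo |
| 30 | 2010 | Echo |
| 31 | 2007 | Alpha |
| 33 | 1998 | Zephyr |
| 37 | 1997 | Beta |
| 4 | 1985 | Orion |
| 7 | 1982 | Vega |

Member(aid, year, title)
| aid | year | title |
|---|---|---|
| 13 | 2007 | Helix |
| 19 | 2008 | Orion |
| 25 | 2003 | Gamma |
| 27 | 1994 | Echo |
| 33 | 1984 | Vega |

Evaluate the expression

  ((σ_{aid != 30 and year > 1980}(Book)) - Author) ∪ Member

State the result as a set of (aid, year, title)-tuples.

{(13, 2007, Helix), (18, 2004, Atlas), (19, 2008, Orion), (25, 2003, Gamma), (27, 1994, Echo), (33, 1984, Vega)}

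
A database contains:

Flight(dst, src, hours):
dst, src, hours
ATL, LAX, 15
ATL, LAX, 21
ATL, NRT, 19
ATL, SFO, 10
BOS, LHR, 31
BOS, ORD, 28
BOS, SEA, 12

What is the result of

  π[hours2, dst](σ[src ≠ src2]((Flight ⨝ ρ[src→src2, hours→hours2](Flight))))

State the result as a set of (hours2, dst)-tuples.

{(10, ATL), (12, BOS), (15, ATL), (19, ATL), (21, ATL), (28, BOS), (31, BOS)}

ρ[src→src2, hours→hours2]: schema becomes (dst, src2, hours2); tuples unchanged.
Flight ⋈ ρ[src→src2, hours→hours2](Flight) (natural join on dst): {(ATL, LAX, 15, LAX, 15), (ATL, LAX, 15, LAX, 21), (ATL, LAX, 15, NRT, 19), (ATL, LAX, 15, SFO, 10), (ATL, LAX, 21, LAX, 15), (ATL, LAX, 21, LAX, 21), (ATL, LAX, 21, NRT, 19), (ATL, LAX, 21, SFO, 10), (ATL, NRT, 19, LAX, 15), (ATL, NRT, 19, LAX, 21), (ATL, NRT, 19, NRT, 19), (ATL, NRT, 19, SFO, 10), (ATL, SFO, 10, LAX, 15), (ATL, SFO, 10, LAX, 21), (ATL, SFO, 10, NRT, 19), (ATL, SFO, 10, SFO, 10), (BOS, LHR, 31, LHR, 31), (BOS, LHR, 31, ORD, 28), (BOS, LHR, 31, SEA, 12), (BOS, ORD, 28, LHR, 31), (BOS, ORD, 28, ORD, 28), (BOS, ORD, 28, SEA, 12), (BOS, SEA, 12, LHR, 31), (BOS, SEA, 12, ORD, 28), (BOS, SEA, 12, SEA, 12)}
Filtering on src ≠ src2 leaves {(ATL, LAX, 15, NRT, 19), (ATL, LAX, 15, SFO, 10), (ATL, LAX, 21, NRT, 19), (ATL, LAX, 21, SFO, 10), (ATL, NRT, 19, LAX, 15), (ATL, NRT, 19, LAX, 21), (ATL, NRT, 19, SFO, 10), (ATL, SFO, 10, LAX, 15), (ATL, SFO, 10, LAX, 21), (ATL, SFO, 10, NRT, 19), (BOS, LHR, 31, ORD, 28), (BOS, LHR, 31, SEA, 12), (BOS, ORD, 28, LHR, 31), (BOS, ORD, 28, SEA, 12), (BOS, SEA, 12, LHR, 31), (BOS, SEA, 12, ORD, 28)}.
Keep only column(s) hours2, dst (9 duplicate(s) eliminated): {(10, ATL), (12, BOS), (15, ATL), (19, ATL), (21, ATL), (28, BOS), (31, BOS)}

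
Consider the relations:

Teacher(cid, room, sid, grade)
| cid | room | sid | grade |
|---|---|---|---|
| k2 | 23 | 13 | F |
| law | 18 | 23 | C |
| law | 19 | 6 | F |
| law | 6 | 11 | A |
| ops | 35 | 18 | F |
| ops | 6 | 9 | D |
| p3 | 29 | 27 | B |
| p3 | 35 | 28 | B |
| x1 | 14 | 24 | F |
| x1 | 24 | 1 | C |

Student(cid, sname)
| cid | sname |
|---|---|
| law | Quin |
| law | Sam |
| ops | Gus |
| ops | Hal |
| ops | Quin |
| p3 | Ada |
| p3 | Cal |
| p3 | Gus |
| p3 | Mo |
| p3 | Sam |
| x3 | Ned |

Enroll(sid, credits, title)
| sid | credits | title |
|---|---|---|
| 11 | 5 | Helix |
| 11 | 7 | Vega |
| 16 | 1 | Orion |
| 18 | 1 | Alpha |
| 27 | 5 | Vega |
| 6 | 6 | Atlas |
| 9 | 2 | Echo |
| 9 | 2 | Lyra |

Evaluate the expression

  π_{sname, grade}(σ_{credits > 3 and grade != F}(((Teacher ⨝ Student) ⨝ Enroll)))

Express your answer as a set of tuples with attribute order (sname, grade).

Teacher ⋈ Student (natural join on cid): {(law, 18, 23, C, Quin), (law, 18, 23, C, Sam), (law, 19, 6, F, Quin), (law, 19, 6, F, Sam), (law, 6, 11, A, Quin), (law, 6, 11, A, Sam), (ops, 35, 18, F, Gus), (ops, 35, 18, F, Hal), (ops, 35, 18, F, Quin), (ops, 6, 9, D, Gus), (ops, 6, 9, D, Hal), (ops, 6, 9, D, Quin), (p3, 29, 27, B, Ada), (p3, 29, 27, B, Cal), (p3, 29, 27, B, Gus), (p3, 29, 27, B, Mo), (p3, 29, 27, B, Sam), (p3, 35, 28, B, Ada), (p3, 35, 28, B, Cal), (p3, 35, 28, B, Gus), (p3, 35, 28, B, Mo), (p3, 35, 28, B, Sam)}
(Teacher ⨝ Student) ⋈ Enroll (natural join on sid): {(law, 19, 6, F, Quin, 6, Atlas), (law, 19, 6, F, Sam, 6, Atlas), (law, 6, 11, A, Quin, 5, Helix), (law, 6, 11, A, Quin, 7, Vega), (law, 6, 11, A, Sam, 5, Helix), (law, 6, 11, A, Sam, 7, Vega), (ops, 35, 18, F, Gus, 1, Alpha), (ops, 35, 18, F, Hal, 1, Alpha), (ops, 35, 18, F, Quin, 1, Alpha), (ops, 6, 9, D, Gus, 2, Echo), (ops, 6, 9, D, Gus, 2, Lyra), (ops, 6, 9, D, Hal, 2, Echo), (ops, 6, 9, D, Hal, 2, Lyra), (ops, 6, 9, D, Quin, 2, Echo), (ops, 6, 9, D, Quin, 2, Lyra), (p3, 29, 27, B, Ada, 5, Vega), (p3, 29, 27, B, Cal, 5, Vega), (p3, 29, 27, B, Gus, 5, Vega), (p3, 29, 27, B, Mo, 5, Vega), (p3, 29, 27, B, Sam, 5, Vega)}
Filtering on credits > 3 and grade != F leaves {(law, 6, 11, A, Quin, 5, Helix), (law, 6, 11, A, Quin, 7, Vega), (law, 6, 11, A, Sam, 5, Helix), (law, 6, 11, A, Sam, 7, Vega), (p3, 29, 27, B, Ada, 5, Vega), (p3, 29, 27, B, Cal, 5, Vega), (p3, 29, 27, B, Gus, 5, Vega), (p3, 29, 27, B, Mo, 5, Vega), (p3, 29, 27, B, Sam, 5, Vega)}.
π[sname, grade]: project onto (sname, grade) (2 duplicate(s) eliminated) → {(Ada, B), (Cal, B), (Gus, B), (Mo, B), (Quin, A), (Sam, A), (Sam, B)}

{(Ada, B), (Cal, B), (Gus, B), (Mo, B), (Quin, A), (Sam, A), (Sam, B)}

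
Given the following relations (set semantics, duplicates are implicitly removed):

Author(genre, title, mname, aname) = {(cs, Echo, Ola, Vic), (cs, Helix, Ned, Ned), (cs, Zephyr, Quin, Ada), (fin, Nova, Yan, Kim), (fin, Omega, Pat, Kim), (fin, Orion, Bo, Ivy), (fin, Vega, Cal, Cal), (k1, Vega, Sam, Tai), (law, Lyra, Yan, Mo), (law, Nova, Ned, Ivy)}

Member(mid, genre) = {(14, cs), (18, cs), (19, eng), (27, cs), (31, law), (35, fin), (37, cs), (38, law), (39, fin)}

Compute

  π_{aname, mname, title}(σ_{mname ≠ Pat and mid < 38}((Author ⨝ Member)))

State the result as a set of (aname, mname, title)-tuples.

{(Ada, Quin, Zephyr), (Cal, Cal, Vega), (Ivy, Bo, Orion), (Ivy, Ned, Nova), (Kim, Yan, Nova), (Mo, Yan, Lyra), (Ned, Ned, Helix), (Vic, Ola, Echo)}

Joining Author and Member on genre yields {(cs, Echo, Ola, Vic, 14), (cs, Echo, Ola, Vic, 18), (cs, Echo, Ola, Vic, 27), (cs, Echo, Ola, Vic, 37), (cs, Helix, Ned, Ned, 14), (cs, Helix, Ned, Ned, 18), (cs, Helix, Ned, Ned, 27), (cs, Helix, Ned, Ned, 37), (cs, Zephyr, Quin, Ada, 14), (cs, Zephyr, Quin, Ada, 18), (cs, Zephyr, Quin, Ada, 27), (cs, Zephyr, Quin, Ada, 37), (fin, Nova, Yan, Kim, 35), (fin, Nova, Yan, Kim, 39), (fin, Omega, Pat, Kim, 35), (fin, Omega, Pat, Kim, 39), (fin, Orion, Bo, Ivy, 35), (fin, Orion, Bo, Ivy, 39), (fin, Vega, Cal, Cal, 35), (fin, Vega, Cal, Cal, 39), (law, Lyra, Yan, Mo, 31), (law, Lyra, Yan, Mo, 38), (law, Nova, Ned, Ivy, 31), (law, Nova, Ned, Ivy, 38)}.
Selection mname ≠ Pat and mid < 38: {(cs, Echo, Ola, Vic, 14), (cs, Echo, Ola, Vic, 18), (cs, Echo, Ola, Vic, 27), (cs, Echo, Ola, Vic, 37), (cs, Helix, Ned, Ned, 14), (cs, Helix, Ned, Ned, 18), (cs, Helix, Ned, Ned, 27), (cs, Helix, Ned, Ned, 37), (cs, Zephyr, Quin, Ada, 14), (cs, Zephyr, Quin, Ada, 18), (cs, Zephyr, Quin, Ada, 27), (cs, Zephyr, Quin, Ada, 37), (fin, Nova, Yan, Kim, 35), (fin, Orion, Bo, Ivy, 35), (fin, Vega, Cal, Cal, 35), (law, Lyra, Yan, Mo, 31), (law, Nova, Ned, Ivy, 31)}
Keep only column(s) aname, mname, title (9 duplicate(s) eliminated): {(Ada, Quin, Zephyr), (Cal, Cal, Vega), (Ivy, Bo, Orion), (Ivy, Ned, Nova), (Kim, Yan, Nova), (Mo, Yan, Lyra), (Ned, Ned, Helix), (Vic, Ola, Echo)}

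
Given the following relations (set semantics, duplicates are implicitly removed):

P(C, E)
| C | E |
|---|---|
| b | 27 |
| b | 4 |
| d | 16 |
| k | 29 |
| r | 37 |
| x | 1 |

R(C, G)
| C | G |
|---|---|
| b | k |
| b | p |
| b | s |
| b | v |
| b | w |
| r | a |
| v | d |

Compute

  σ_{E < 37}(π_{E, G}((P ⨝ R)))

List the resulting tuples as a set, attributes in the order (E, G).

Joining P and R on C yields {(b, 27, k), (b, 27, p), (b, 27, s), (b, 27, v), (b, 27, w), (b, 4, k), (b, 4, p), (b, 4, s), (b, 4, v), (b, 4, w), (r, 37, a)}.
π_{E, G} gives {(27, k), (27, p), (27, s), (27, v), (27, w), (37, a), (4, k), (4, p), (4, s), (4, v), (4, w)}.
Filtering on E < 37 leaves {(27, k), (27, p), (27, s), (27, v), (27, w), (4, k), (4, p), (4, s), (4, v), (4, w)}.

{(27, k), (27, p), (27, s), (27, v), (27, w), (4, k), (4, p), (4, s), (4, v), (4, w)}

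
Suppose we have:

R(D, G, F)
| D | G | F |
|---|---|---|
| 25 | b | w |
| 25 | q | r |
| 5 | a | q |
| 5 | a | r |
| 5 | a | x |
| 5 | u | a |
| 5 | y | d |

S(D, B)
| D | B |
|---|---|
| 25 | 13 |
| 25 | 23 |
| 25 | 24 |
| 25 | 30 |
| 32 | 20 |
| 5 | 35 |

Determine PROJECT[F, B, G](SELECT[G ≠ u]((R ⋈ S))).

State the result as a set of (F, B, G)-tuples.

{(d, 35, y), (q, 35, a), (r, 13, q), (r, 23, q), (r, 24, q), (r, 30, q), (r, 35, a), (w, 13, b), (w, 23, b), (w, 24, b), (w, 30, b), (x, 35, a)}

R ⋈ S (natural join on D): {(25, b, w, 13), (25, b, w, 23), (25, b, w, 24), (25, b, w, 30), (25, q, r, 13), (25, q, r, 23), (25, q, r, 24), (25, q, r, 30), (5, a, q, 35), (5, a, r, 35), (5, a, x, 35), (5, u, a, 35), (5, y, d, 35)}
Selection G ≠ u: {(25, b, w, 13), (25, b, w, 23), (25, b, w, 24), (25, b, w, 30), (25, q, r, 13), (25, q, r, 23), (25, q, r, 24), (25, q, r, 30), (5, a, q, 35), (5, a, r, 35), (5, a, x, 35), (5, y, d, 35)}
Projecting to F, B, G: {(d, 35, y), (q, 35, a), (r, 13, q), (r, 23, q), (r, 24, q), (r, 30, q), (r, 35, a), (w, 13, b), (w, 23, b), (w, 24, b), (w, 30, b), (x, 35, a)}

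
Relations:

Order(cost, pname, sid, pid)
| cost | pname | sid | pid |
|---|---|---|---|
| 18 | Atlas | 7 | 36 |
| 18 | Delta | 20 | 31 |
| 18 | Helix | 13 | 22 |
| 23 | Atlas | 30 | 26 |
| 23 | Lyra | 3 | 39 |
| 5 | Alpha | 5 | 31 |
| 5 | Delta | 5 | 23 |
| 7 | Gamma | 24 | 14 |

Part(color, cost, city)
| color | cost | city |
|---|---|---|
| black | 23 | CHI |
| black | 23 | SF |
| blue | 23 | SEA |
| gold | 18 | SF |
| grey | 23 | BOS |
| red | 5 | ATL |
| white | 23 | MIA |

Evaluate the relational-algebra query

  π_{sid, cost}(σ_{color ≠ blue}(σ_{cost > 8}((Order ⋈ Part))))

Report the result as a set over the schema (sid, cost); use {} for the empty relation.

{(13, 18), (20, 18), (3, 23), (30, 23), (7, 18)}

Natural join on cost: {(18, Atlas, 7, 36, gold, SF), (18, Delta, 20, 31, gold, SF), (18, Helix, 13, 22, gold, SF), (23, Atlas, 30, 26, black, CHI), (23, Atlas, 30, 26, black, SF), (23, Atlas, 30, 26, blue, SEA), (23, Atlas, 30, 26, grey, BOS), (23, Atlas, 30, 26, white, MIA), (23, Lyra, 3, 39, black, CHI), (23, Lyra, 3, 39, black, SF), (23, Lyra, 3, 39, blue, SEA), (23, Lyra, 3, 39, grey, BOS), (23, Lyra, 3, 39, white, MIA), (5, Alpha, 5, 31, red, ATL), (5, Delta, 5, 23, red, ATL)}
σ[cost > 8]: keep tuples satisfying cost > 8 → {(18, Atlas, 7, 36, gold, SF), (18, Delta, 20, 31, gold, SF), (18, Helix, 13, 22, gold, SF), (23, Atlas, 30, 26, black, CHI), (23, Atlas, 30, 26, black, SF), (23, Atlas, 30, 26, blue, SEA), (23, Atlas, 30, 26, grey, BOS), (23, Atlas, 30, 26, white, MIA), (23, Lyra, 3, 39, black, CHI), (23, Lyra, 3, 39, black, SF), (23, Lyra, 3, 39, blue, SEA), (23, Lyra, 3, 39, grey, BOS), (23, Lyra, 3, 39, white, MIA)}
σ[color ≠ blue]: keep tuples satisfying color ≠ blue → {(18, Atlas, 7, 36, gold, SF), (18, Delta, 20, 31, gold, SF), (18, Helix, 13, 22, gold, SF), (23, Atlas, 30, 26, black, CHI), (23, Atlas, 30, 26, black, SF), (23, Atlas, 30, 26, grey, BOS), (23, Atlas, 30, 26, white, MIA), (23, Lyra, 3, 39, black, CHI), (23, Lyra, 3, 39, black, SF), (23, Lyra, 3, 39, grey, BOS), (23, Lyra, 3, 39, white, MIA)}
Keep only column(s) sid, cost (6 duplicate(s) eliminated): {(13, 18), (20, 18), (3, 23), (30, 23), (7, 18)}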